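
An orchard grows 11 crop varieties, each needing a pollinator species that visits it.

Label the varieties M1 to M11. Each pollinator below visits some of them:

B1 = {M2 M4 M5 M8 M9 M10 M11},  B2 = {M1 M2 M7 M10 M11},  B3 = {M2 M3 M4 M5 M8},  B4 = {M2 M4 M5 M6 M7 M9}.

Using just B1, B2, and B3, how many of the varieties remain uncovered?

Union of B1, B2, B3 = {M1, M2, M3, M4, M5, M7, M8, M9, M10, M11}.
Not covered: M6 — 1 variety.

1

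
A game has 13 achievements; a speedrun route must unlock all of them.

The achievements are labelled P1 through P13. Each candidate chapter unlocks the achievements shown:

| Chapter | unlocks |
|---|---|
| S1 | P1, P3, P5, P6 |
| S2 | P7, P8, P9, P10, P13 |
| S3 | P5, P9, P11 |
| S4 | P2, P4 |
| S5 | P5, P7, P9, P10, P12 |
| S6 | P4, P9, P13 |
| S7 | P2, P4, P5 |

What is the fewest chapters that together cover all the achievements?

5

Take {S1, S2, S3, S5, S7}. Their union is {P1, P2, P3, P4, P5, P6, P7, P8, P9, P10, P11, P12, P13}, which is all 13 achievements.
No 4 of the 7 chapters cover everything (all 35 combinations miss at least one achievement), so 5 is optimal.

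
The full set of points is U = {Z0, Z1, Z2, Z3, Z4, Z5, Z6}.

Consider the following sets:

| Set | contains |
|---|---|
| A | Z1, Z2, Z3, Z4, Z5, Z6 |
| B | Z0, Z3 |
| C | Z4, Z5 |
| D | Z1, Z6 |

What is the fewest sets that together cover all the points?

A and B cover everything between them: the union {Z0, Z1, Z2, Z3, Z4, Z5, Z6} is all of U.
No single set has all 7 points (the largest, A, has 6), so 2 is optimal.

2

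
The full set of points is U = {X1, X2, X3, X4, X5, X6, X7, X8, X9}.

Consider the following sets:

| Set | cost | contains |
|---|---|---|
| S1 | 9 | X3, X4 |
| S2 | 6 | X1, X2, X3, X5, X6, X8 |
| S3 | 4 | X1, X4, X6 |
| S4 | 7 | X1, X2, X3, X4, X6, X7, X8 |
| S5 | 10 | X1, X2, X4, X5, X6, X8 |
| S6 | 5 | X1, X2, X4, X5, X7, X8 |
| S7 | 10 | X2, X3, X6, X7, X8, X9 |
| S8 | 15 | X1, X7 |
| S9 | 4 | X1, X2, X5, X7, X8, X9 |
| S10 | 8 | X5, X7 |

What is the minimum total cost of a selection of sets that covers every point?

11

S4, S9 together cover every point (S4 ∪ S9 = {X1, X2, X3, X4, X5, X6, X7, X8, X9}); total cost 7 + 4 = 11.
The greedy pick S9, S3, S2 costs 14; no covering selection beats 11.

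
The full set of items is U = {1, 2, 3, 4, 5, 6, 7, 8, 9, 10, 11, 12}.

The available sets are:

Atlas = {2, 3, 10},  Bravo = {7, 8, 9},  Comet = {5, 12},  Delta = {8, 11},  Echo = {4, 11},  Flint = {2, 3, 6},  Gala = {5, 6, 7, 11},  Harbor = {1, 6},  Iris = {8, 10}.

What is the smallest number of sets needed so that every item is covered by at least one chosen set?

Atlas and Bravo and Comet and Echo and Harbor together: Atlas ∪ Bravo ∪ Comet ∪ Echo ∪ Harbor = {1, 2, 3, 4, 5, 6, 7, 8, 9, 10, 11, 12} — every item is covered.
Only Harbor contains 1, so Harbor is forced; the remaining 10 items need at least 4 more sets (each remaining set adds at most 3) — so at least 5 sets are needed, and 5 is optimal.

5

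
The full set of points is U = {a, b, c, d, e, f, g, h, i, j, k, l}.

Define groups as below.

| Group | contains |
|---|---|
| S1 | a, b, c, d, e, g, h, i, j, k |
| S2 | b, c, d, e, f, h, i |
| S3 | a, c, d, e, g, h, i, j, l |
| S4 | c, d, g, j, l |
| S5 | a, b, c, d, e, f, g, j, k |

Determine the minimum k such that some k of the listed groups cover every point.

2

S3 and S5 cover everything between them: the union {a, b, c, d, e, f, g, h, i, j, k, l} is all of U.
No single group has all 12 points (the largest, S1, has 10), so 2 is optimal.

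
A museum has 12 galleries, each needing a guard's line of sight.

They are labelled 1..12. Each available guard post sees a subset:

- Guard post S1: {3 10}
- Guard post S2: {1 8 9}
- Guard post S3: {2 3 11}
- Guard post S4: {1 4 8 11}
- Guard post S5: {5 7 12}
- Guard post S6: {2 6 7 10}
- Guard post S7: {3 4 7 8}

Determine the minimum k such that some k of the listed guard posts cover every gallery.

S1 and S2 and S4 and S5 and S6 together: S1 ∪ S2 ∪ S4 ∪ S5 ∪ S6 = {1, 2, 3, 4, 5, 6, 7, 8, 9, 10, 11, 12} — every gallery is covered.
No 4 of the 7 guard posts cover everything (all 35 combinations miss at least one gallery), so 5 is optimal.

5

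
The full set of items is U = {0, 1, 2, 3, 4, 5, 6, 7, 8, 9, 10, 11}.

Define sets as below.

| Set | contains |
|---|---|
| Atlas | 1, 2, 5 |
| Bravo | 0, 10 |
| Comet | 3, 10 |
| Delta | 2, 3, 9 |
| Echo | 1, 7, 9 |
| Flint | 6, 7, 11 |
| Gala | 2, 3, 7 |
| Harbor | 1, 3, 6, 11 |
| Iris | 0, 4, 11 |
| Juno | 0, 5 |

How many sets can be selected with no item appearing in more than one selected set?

Comet, Echo, Iris are pairwise disjoint (Comet={3,10}; Echo={1,7,9}; Iris={0,4,11}).
Every remaining set overlaps one of these, and no 4 of the listed sets are pairwise disjoint, so 3 is the maximum.

3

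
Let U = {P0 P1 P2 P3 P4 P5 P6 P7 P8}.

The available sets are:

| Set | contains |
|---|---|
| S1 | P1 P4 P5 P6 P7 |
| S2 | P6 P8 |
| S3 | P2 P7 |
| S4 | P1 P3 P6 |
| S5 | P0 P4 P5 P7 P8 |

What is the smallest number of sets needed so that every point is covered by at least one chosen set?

S3 and S4 and S5 together: S3 ∪ S4 ∪ S5 = {P0, P1, P2, P3, P4, P5, P6, P7, P8} — every point is covered.
Only S5 contains P0, so S5 is forced; the remaining 4 points need at least 2 more sets (each remaining set adds at most 3) — so at least 3 sets are needed, and 3 is optimal.

3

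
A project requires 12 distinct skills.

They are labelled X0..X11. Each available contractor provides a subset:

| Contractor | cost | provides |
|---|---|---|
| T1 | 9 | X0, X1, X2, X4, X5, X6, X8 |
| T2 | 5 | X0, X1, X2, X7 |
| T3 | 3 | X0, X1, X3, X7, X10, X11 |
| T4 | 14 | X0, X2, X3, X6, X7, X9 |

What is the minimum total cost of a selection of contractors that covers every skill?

26

T1, T3, T4 together cover every skill (T1 ∪ T3 ∪ T4 = {X0, X1, X2, X3, X4, X5, X6, X7, X8, X9, X10, X11}); total cost 9 + 3 + 14 = 26.
No covering selection has total cost below 26.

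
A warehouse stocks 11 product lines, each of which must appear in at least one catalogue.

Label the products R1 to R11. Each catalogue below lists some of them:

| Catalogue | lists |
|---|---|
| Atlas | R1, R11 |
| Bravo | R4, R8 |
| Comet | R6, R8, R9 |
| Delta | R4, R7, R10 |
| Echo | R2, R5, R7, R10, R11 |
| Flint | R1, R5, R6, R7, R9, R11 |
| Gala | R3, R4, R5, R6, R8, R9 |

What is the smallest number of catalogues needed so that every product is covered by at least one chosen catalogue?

3

Take {Atlas, Echo, Gala}. Their union is {R1, R2, R3, R4, R5, R6, R7, R8, R9, R10, R11}, which is all 11 products.
Only Echo contains R2, so Echo is forced; the remaining 6 products need at least 2 more catalogues (each remaining catalogue adds at most 5) — so at least 3 catalogues are needed, and 3 is optimal.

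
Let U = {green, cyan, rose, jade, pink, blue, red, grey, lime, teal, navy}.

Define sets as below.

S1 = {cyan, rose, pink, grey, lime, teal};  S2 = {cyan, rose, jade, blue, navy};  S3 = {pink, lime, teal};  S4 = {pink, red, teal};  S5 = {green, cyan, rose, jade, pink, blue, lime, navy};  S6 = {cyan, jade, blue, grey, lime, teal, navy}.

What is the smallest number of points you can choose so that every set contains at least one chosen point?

2

The 2 points {cyan, teal} hit every set.
The sets S2, S3 are pairwise disjoint, so any hitting set needs a separate point for each — at least 2. Hence 2 is optimal.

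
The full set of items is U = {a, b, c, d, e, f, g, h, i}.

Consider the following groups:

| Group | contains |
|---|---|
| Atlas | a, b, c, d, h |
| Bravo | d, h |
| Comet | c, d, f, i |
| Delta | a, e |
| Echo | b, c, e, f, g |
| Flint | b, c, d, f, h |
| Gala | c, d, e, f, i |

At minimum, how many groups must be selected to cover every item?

Take {Atlas, Echo, Gala}. Their union is {a, b, c, d, e, f, g, h, i}, which is all 9 items.
Only Echo contains g, so Echo is forced; the remaining 4 items need at least 2 more groups (each remaining group adds at most 3) — so at least 3 groups are needed, and 3 is optimal.

3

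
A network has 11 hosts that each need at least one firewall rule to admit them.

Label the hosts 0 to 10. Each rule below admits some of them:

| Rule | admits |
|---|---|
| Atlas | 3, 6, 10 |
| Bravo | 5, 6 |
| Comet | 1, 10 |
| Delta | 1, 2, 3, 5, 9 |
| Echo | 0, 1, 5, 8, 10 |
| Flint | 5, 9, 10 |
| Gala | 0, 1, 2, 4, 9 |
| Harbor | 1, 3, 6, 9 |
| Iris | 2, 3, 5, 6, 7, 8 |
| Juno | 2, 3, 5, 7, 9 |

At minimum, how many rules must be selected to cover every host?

Echo and Gala and Iris together: Echo ∪ Gala ∪ Iris = {0, 1, 2, 3, 4, 5, 6, 7, 8, 9, 10} — every host is covered.
Only Gala contains 4, so Gala is forced; the remaining 6 hosts need at least 2 more rules (each remaining rule adds at most 5) — so at least 3 rules are needed, and 3 is optimal.

3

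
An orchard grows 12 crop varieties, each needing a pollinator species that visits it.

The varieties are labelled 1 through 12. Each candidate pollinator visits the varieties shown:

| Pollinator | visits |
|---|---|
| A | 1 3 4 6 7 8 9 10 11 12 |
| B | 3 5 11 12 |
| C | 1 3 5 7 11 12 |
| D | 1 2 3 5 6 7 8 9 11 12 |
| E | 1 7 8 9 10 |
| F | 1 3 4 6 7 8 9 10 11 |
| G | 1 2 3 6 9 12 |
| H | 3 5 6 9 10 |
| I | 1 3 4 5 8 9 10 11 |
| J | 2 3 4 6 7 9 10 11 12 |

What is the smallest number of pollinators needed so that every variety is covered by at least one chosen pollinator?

2

Take {D, I}. Their union is {1, 2, 3, 4, 5, 6, 7, 8, 9, 10, 11, 12}, which is all 12 varieties.
No single pollinator has all 12 varieties (the largest, A, has 10), so 2 is optimal.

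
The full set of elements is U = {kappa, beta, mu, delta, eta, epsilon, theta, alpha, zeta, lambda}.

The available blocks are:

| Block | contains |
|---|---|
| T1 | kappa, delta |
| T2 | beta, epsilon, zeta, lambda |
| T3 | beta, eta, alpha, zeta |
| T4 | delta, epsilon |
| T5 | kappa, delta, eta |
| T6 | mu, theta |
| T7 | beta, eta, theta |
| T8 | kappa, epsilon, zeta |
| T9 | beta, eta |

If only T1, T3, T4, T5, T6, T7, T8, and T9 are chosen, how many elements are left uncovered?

1

Union of T1, T3, T4, T5, T6, T7, T8, T9 = {kappa, beta, mu, delta, eta, epsilon, theta, alpha, zeta}.
Not covered: lambda — 1 element.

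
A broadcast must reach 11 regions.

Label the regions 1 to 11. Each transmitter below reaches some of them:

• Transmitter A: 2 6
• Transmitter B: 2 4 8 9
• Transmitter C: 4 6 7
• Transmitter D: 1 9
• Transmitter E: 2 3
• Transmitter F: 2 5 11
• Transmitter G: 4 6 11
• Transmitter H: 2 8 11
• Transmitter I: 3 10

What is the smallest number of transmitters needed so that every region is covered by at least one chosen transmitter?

Take {B, C, D, F, I}. Their union is {1, 2, 3, 4, 5, 6, 7, 8, 9, 10, 11}, which is all 11 regions.
No 4 of the 9 transmitters cover everything (all 126 combinations miss at least one region), so 5 is optimal.

5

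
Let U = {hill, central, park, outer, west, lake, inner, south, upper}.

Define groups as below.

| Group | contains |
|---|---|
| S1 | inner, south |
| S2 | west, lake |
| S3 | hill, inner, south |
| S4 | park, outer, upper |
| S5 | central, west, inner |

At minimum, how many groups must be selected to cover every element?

S2, S3, S4, and S5 cover everything between them: the union {hill, central, park, outer, west, lake, inner, south, upper} is all of U.
Only S2 contains lake, so S2 is forced; the remaining 7 elements need at least 3 more groups (each remaining group adds at most 3) — so at least 4 groups are needed, and 4 is optimal.

4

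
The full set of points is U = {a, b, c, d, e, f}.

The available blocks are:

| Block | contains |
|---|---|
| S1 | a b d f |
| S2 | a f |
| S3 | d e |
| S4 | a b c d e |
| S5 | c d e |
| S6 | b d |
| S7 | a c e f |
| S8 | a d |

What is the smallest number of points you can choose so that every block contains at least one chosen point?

2

Take H = {d, f}. Each listed block contains at least one of these, so H is a hitting set of size 2.
The blocks S2, S3 are pairwise disjoint, so any hitting set needs a separate point for each — at least 2. Hence 2 is optimal.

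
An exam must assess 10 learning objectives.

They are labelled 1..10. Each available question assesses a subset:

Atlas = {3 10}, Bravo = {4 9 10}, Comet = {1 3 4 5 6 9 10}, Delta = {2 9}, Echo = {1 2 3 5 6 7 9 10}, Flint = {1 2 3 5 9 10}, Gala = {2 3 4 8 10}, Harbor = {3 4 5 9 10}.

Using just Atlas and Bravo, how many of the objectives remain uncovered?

6

Union of Atlas, Bravo = {3, 4, 9, 10}.
Not covered: 1, 2, 5, 6, 7, 8 — 6 objectives.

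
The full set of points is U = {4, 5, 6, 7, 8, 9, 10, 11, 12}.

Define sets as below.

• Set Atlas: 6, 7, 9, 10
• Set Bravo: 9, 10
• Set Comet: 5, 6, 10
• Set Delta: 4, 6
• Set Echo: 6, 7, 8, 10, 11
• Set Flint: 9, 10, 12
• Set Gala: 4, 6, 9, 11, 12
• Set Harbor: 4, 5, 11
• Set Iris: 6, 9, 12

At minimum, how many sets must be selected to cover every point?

3

Take {Echo, Harbor, Iris}. Their union is {4, 5, 6, 7, 8, 9, 10, 11, 12}, which is all 9 points.
Only Echo contains 8, so Echo is forced; the remaining 4 points need at least 2 more sets (each remaining set adds at most 3) — so at least 3 sets are needed, and 3 is optimal.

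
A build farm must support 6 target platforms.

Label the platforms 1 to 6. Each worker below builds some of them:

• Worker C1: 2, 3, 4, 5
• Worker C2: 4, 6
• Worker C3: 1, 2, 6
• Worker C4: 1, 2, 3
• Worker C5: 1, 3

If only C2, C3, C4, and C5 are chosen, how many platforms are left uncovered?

Union of C2, C3, C4, C5 = {1, 2, 3, 4, 6}.
Not covered: 5 — 1 platform.

1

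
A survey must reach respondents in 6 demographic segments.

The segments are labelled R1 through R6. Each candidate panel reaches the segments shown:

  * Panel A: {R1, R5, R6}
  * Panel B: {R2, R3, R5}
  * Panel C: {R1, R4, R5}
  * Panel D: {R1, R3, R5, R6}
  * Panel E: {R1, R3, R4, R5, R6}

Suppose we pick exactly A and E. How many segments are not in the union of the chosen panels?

Union of A, E = {R1, R3, R4, R5, R6}.
Not covered: R2 — 1 segment.

1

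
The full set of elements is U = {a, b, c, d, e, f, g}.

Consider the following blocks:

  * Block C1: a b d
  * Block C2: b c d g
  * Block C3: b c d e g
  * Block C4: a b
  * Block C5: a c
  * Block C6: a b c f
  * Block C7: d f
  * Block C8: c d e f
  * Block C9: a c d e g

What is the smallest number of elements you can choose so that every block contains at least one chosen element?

The 2 elements {a, d} hit every block.
The blocks C5, C7 are pairwise disjoint, so any hitting set needs a separate element for each — at least 2. Hence 2 is optimal.

2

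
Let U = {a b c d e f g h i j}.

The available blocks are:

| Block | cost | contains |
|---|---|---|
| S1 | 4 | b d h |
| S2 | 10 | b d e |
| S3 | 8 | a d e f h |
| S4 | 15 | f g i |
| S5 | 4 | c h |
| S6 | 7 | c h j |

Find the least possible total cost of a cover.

34

S1, S3, S4, S6 together cover every item (S1 ∪ S3 ∪ S4 ∪ S6 = {a, b, c, d, e, f, g, h, i, j}); total cost 4 + 8 + 15 + 7 = 34.
No covering selection has total cost below 34.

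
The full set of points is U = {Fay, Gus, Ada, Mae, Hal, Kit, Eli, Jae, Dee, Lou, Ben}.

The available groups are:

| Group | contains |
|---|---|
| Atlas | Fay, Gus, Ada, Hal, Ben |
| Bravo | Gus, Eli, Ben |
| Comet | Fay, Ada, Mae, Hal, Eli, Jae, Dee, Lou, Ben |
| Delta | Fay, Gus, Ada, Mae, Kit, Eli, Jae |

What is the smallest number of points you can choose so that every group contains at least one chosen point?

2

The 2 points {Hal, Eli} hit every group.
No single point lies in every group, so at least 2 are needed and 2 is optimal.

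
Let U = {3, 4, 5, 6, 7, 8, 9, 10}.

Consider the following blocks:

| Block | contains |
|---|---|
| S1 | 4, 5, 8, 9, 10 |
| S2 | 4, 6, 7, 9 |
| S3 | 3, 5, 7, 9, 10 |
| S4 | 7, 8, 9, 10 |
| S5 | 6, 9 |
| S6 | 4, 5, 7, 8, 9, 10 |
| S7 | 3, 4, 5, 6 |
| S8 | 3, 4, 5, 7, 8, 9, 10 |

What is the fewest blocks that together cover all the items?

2

S5 and S8 together: S5 ∪ S8 = {3, 4, 5, 6, 7, 8, 9, 10} — every item is covered.
No single block has all 8 items (the largest, S8, has 7), so 2 is optimal.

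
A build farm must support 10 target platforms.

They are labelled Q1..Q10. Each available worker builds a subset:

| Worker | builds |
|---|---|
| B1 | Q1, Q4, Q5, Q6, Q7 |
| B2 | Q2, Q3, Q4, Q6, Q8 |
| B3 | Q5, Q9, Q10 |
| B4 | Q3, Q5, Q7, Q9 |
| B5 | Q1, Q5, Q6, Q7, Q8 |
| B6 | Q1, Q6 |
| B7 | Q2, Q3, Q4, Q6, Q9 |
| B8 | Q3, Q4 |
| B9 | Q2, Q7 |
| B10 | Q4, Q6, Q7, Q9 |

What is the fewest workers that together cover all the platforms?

3

Take {B3, B5, B7}. Their union is {Q1, Q2, Q3, Q4, Q5, Q6, Q7, Q8, Q9, Q10}, which is all 10 platforms.
Only B3 contains Q10, so B3 is forced; the remaining 7 platforms need at least 2 more workers (each remaining worker adds at most 5) — so at least 3 workers are needed, and 3 is optimal.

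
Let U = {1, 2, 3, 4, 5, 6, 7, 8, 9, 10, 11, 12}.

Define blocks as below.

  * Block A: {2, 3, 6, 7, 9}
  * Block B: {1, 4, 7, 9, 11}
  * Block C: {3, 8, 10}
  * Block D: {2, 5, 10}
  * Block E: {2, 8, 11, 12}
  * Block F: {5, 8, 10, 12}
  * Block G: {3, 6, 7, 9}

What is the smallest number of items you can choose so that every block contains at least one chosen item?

3

H = {8, 9, 10} meets every block (each contains at least one member of H), and |H| = 3.
No choice of 2 items meets every block, so 3 is the minimum.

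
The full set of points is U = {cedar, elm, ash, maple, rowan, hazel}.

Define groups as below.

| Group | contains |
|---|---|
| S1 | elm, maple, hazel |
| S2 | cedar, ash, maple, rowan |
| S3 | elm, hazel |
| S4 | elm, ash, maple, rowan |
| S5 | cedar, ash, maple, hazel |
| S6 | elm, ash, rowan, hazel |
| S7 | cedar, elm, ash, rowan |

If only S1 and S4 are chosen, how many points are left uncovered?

Union of S1, S4 = {elm, ash, maple, rowan, hazel}.
Not covered: cedar — 1 point.

1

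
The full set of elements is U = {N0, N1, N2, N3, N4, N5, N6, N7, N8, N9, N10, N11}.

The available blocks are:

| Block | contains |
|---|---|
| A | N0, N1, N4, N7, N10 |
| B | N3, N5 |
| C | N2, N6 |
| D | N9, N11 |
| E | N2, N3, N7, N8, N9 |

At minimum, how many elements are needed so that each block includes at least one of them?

4

Take H = {N1, N3, N6, N9}. Each listed block contains at least one of these, so H is a hitting set of size 4.
The blocks A, B, C, D are pairwise disjoint, so any hitting set needs a separate element for each — at least 4. Hence 4 is optimal.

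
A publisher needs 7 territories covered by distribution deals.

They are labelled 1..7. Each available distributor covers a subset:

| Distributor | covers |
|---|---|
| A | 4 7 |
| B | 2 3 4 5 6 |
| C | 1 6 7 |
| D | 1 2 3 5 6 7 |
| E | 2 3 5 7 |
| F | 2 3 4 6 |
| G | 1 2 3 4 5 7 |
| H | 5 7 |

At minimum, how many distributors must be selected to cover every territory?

Take {D, F}. Their union is {1, 2, 3, 4, 5, 6, 7}, which is all 7 territories.
No single distributor has all 7 territories (the largest, D, has 6), so 2 is optimal.

2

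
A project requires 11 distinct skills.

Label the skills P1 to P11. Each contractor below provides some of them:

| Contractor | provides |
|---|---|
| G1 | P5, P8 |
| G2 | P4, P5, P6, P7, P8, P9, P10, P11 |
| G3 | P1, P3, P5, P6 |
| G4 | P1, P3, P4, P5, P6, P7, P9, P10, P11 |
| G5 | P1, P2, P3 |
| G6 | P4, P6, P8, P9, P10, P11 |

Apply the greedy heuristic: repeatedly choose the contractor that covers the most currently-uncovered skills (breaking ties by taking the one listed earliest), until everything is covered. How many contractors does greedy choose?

Greedy: pick G4 (covers 9 new) → pick G1 (covers 1 new) → pick G5 (covers 1 new). Total picks: 3.
(The true minimum cover uses only 2 contractors, so greedy is not optimal here.)

3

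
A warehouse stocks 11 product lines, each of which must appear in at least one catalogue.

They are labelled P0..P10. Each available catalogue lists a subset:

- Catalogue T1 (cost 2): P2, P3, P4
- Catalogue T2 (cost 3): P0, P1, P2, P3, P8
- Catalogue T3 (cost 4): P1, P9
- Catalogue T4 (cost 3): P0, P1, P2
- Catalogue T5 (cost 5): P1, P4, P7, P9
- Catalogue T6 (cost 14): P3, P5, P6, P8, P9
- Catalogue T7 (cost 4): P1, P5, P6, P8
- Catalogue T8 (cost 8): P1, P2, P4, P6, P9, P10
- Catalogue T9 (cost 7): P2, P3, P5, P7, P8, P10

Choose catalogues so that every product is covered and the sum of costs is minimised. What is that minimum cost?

18

T4, T8, T9 together cover every product (T4 ∪ T8 ∪ T9 = {P0, P1, P2, P3, P4, P5, P6, P7, P8, P9, P10}); total cost 3 + 8 + 7 = 18.
The greedy pick T2, T5, T7, T9 costs 19; no covering selection beats 18.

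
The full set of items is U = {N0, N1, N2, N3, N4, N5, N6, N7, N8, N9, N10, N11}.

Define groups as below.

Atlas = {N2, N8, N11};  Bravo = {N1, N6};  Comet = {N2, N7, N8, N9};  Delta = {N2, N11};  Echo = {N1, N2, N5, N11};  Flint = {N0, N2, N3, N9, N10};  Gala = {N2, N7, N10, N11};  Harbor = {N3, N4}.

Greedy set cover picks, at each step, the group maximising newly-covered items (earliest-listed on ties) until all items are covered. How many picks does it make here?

Greedy: pick Flint (covers 5 new) → pick Echo (covers 3 new) → pick Comet (covers 2 new) → pick Bravo (covers 1 new) → pick Harbor (covers 1 new). Total picks: 5.

5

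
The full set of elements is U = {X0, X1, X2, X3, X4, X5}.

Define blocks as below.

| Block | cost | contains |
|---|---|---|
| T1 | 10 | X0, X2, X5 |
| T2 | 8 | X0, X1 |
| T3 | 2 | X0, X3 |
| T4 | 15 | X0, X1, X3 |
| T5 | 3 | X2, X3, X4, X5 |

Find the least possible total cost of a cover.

T2, T5 together cover every element (T2 ∪ T5 = {X0, X1, X2, X3, X4, X5}); total cost 8 + 3 = 11.
The greedy pick T5, T3, T2 costs 13; no covering selection beats 11.

11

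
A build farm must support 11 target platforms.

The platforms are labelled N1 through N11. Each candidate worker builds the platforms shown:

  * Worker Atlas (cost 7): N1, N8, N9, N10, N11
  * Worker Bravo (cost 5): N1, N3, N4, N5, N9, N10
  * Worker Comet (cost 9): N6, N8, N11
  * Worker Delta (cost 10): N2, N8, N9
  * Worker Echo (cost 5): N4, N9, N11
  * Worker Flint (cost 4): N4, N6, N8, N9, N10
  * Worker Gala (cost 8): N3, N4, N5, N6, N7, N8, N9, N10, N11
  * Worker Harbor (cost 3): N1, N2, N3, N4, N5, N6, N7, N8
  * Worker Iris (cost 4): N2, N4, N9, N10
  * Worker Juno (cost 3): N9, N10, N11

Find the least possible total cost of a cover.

6

Harbor, Juno together cover every platform (Harbor ∪ Juno = {N1, N2, N3, N4, N5, N6, N7, N8, N9, N10, N11}); total cost 3 + 3 = 6.
No covering selection has total cost below 6.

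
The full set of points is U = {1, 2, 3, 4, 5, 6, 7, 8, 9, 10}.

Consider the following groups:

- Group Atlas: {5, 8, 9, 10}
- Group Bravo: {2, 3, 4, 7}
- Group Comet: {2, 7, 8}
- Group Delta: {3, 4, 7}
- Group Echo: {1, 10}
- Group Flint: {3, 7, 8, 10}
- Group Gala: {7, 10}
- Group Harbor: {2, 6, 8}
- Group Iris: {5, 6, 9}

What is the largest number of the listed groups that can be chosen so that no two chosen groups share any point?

Comet, Echo, Iris are pairwise disjoint (Comet={2,7,8}; Echo={1,10}; Iris={5,6,9}).
Every remaining group overlaps one of these, and no 4 of the listed groups are pairwise disjoint, so 3 is the maximum.

3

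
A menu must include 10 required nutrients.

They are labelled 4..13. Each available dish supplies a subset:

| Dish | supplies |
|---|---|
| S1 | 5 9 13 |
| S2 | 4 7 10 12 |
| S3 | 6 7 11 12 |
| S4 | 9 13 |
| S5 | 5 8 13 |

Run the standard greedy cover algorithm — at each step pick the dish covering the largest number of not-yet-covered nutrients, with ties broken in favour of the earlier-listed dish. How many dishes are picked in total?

4

Greedy: pick S2 (covers 4 new) → pick S1 (covers 3 new) → pick S3 (covers 2 new) → pick S5 (covers 1 new). Total picks: 4.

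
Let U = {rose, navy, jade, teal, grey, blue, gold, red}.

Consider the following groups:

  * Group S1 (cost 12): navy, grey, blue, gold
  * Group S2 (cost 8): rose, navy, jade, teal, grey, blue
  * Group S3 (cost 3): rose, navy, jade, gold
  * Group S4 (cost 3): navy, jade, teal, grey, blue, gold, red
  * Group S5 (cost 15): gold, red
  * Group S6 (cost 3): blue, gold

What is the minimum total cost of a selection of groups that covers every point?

S3, S4 together cover every point (S3 ∪ S4 = {rose, navy, jade, teal, grey, blue, gold, red}); total cost 3 + 3 = 6.
No covering selection has total cost below 6.

6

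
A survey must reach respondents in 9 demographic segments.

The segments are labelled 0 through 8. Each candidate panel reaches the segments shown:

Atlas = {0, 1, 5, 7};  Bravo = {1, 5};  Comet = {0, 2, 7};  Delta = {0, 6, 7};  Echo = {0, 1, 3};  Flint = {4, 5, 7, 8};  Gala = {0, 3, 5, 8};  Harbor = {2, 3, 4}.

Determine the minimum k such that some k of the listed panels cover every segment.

4

Comet and Delta and Echo and Flint together: Comet ∪ Delta ∪ Echo ∪ Flint = {0, 1, 2, 3, 4, 5, 6, 7, 8} — every segment is covered.
No 3 of the 8 panels cover everything (all 56 combinations miss at least one segment), so 4 is optimal.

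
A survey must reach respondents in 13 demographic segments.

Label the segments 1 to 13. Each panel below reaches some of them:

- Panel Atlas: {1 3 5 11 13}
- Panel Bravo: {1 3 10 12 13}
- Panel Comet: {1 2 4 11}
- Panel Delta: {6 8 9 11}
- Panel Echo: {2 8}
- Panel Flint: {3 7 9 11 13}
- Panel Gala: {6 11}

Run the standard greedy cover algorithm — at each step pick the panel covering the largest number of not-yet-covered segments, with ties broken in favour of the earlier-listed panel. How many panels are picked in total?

5

Greedy: pick Atlas (covers 5 new) → pick Delta (covers 3 new) → pick Bravo (covers 2 new) → pick Comet (covers 2 new) → pick Flint (covers 1 new). Total picks: 5.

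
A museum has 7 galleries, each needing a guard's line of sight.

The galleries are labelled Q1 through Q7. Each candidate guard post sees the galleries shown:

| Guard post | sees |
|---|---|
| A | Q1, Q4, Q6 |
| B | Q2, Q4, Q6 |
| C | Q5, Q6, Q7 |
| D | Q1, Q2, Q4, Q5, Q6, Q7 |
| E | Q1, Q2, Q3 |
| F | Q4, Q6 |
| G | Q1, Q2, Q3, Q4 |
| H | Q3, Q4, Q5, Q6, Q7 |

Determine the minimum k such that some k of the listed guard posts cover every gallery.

2

Take {E, H}. Their union is {Q1, Q2, Q3, Q4, Q5, Q6, Q7}, which is all 7 galleries.
No single guard post has all 7 galleries (the largest, D, has 6), so 2 is optimal.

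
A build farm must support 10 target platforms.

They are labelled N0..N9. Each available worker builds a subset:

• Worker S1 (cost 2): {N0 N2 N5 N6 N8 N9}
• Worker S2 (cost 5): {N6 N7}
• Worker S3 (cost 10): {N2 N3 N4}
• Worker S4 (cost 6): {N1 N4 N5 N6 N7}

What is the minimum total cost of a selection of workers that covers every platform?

S1, S3, S4 together cover every platform (S1 ∪ S3 ∪ S4 = {N0, N1, N2, N3, N4, N5, N6, N7, N8, N9}); total cost 2 + 10 + 6 = 18.
No covering selection has total cost below 18.

18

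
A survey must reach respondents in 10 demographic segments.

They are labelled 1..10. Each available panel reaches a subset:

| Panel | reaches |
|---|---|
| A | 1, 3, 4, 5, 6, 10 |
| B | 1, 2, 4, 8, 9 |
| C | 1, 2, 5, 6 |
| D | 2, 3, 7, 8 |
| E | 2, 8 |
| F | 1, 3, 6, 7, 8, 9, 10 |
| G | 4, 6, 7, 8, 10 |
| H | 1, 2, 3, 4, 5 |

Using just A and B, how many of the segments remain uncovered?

1

Union of A, B = {1, 2, 3, 4, 5, 6, 8, 9, 10}.
Not covered: 7 — 1 segment.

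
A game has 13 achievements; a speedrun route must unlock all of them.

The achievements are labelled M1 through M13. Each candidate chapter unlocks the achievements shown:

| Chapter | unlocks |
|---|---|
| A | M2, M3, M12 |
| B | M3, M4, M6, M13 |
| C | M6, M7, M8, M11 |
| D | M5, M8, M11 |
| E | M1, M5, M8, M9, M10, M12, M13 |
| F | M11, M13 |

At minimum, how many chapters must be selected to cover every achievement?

4

A and B and C and E together: A ∪ B ∪ C ∪ E = {M1, M2, M3, M4, M5, M6, M7, M8, M9, M10, M11, M12, M13} — every achievement is covered.
No 3 of the 6 chapters cover everything (all 20 combinations miss at least one achievement), so 4 is optimal.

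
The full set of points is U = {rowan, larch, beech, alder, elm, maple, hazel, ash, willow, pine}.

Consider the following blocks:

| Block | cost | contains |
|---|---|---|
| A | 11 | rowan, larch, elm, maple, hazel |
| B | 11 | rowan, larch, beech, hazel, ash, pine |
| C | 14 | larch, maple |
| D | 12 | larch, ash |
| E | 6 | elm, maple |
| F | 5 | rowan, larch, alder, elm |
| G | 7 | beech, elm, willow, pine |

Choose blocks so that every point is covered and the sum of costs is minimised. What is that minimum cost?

29

B, E, F, G together cover every point (B ∪ E ∪ F ∪ G = {rowan, larch, beech, alder, elm, maple, hazel, ash, willow, pine}); total cost 11 + 6 + 5 + 7 = 29.
The greedy pick F, G, A, B costs 34; no covering selection beats 29.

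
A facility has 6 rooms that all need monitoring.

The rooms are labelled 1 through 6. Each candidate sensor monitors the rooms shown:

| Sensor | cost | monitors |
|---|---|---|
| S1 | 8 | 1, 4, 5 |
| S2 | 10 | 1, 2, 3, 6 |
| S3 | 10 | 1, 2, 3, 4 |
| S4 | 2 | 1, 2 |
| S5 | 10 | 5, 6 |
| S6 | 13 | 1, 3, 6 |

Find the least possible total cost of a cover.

18

S1, S2 together cover every room (S1 ∪ S2 = {1, 2, 3, 4, 5, 6}); total cost 8 + 10 = 18.
The greedy pick S4, S1, S2 costs 20; no covering selection beats 18.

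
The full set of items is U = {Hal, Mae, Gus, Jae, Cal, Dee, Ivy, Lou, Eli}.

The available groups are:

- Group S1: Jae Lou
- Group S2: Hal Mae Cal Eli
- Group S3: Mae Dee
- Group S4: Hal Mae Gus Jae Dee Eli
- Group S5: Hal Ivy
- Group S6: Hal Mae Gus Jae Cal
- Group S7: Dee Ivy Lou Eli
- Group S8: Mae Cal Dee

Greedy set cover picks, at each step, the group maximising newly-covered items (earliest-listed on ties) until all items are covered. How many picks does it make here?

3

Greedy: pick S4 (covers 6 new) → pick S7 (covers 2 new) → pick S2 (covers 1 new). Total picks: 3.
(The true minimum cover uses only 2 groups, so greedy is not optimal here.)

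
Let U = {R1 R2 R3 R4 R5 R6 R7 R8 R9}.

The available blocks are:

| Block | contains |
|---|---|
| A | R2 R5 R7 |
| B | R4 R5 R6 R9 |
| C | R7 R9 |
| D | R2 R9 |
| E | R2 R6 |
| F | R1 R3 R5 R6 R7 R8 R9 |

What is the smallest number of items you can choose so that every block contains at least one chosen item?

2

The 2 items {R2, R9} hit every block.
The blocks C, E are pairwise disjoint, so any hitting set needs a separate item for each — at least 2. Hence 2 is optimal.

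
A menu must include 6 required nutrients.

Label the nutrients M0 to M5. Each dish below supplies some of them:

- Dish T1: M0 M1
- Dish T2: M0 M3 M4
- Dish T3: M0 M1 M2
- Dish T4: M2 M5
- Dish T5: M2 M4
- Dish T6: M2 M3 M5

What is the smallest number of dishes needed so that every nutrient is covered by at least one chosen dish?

T2 and T3 and T6 together: T2 ∪ T3 ∪ T6 = {M0, M1, M2, M3, M4, M5} — every nutrient is covered.
No 2 of the 6 dishes cover everything (all 15 combinations miss at least one nutrient), so 3 is optimal.

3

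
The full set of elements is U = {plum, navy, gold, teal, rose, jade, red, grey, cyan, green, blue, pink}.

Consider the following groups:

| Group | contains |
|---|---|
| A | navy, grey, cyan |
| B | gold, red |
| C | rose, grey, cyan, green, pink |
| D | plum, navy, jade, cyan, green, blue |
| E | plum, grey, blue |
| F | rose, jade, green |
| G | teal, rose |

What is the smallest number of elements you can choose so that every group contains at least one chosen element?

4

Take H = {rose, red, grey, cyan}. Each listed group contains at least one of these, so H is a hitting set of size 4.
No choice of 3 elements meets every group, so 4 is the minimum.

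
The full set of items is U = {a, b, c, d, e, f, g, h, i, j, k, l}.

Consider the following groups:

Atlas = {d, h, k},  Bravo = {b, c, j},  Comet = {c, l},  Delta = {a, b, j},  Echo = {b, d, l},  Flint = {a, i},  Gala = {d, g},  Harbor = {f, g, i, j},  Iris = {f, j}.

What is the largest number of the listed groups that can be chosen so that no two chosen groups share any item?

Comet, Flint, Gala, Iris are pairwise disjoint (Comet={c,l}; Flint={a,i}; Gala={d,g}; Iris={f,j}).
Every remaining group overlaps one of these, and no 5 of the listed groups are pairwise disjoint, so 4 is the maximum.

4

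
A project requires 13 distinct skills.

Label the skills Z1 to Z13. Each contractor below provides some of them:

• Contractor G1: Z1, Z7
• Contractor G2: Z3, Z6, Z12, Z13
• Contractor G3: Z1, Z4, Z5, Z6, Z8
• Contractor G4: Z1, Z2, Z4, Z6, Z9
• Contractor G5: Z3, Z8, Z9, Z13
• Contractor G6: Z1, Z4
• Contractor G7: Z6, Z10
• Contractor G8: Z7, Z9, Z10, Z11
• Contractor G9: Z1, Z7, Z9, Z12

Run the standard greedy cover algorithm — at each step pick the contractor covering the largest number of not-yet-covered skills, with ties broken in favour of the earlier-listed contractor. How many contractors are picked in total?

Greedy: pick G3 (covers 5 new) → pick G8 (covers 4 new) → pick G2 (covers 3 new) → pick G4 (covers 1 new). Total picks: 4.

4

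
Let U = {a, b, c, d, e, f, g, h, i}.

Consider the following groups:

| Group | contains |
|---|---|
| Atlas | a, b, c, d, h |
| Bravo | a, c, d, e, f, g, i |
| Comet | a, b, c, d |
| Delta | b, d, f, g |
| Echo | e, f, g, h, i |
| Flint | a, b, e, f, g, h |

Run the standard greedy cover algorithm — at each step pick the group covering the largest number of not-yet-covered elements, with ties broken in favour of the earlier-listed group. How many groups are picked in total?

Greedy: pick Bravo (covers 7 new) → pick Atlas (covers 2 new). Total picks: 2.

2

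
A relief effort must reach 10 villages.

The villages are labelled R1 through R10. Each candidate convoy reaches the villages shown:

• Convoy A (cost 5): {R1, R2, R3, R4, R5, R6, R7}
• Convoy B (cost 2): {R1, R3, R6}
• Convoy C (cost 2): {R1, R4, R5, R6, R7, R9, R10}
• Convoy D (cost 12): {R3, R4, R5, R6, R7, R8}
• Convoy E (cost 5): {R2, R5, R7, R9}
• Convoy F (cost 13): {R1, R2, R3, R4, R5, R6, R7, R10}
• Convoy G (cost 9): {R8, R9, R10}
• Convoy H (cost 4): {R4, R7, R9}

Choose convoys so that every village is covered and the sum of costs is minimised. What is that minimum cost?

A, G together cover every village (A ∪ G = {R1, R2, R3, R4, R5, R6, R7, R8, R9, R10}); total cost 5 + 9 = 14.
The greedy pick C, B, A, G costs 18; no covering selection beats 14.

14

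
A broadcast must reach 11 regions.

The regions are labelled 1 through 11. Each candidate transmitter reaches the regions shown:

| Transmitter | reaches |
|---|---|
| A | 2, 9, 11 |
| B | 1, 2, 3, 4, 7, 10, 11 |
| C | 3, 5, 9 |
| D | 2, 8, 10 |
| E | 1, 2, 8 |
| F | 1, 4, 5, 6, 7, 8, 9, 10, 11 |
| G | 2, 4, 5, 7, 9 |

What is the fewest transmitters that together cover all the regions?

2

Take {B, F}. Their union is {1, 2, 3, 4, 5, 6, 7, 8, 9, 10, 11}, which is all 11 regions.
No single transmitter has all 11 regions (the largest, F, has 9), so 2 is optimal.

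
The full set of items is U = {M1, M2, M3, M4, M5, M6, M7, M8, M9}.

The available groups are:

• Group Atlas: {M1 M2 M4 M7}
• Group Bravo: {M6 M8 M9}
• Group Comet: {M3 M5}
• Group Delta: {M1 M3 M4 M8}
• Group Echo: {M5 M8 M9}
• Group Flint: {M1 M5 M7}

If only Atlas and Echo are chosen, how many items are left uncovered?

Union of Atlas, Echo = {M1, M2, M4, M5, M7, M8, M9}.
Not covered: M3, M6 — 2 items.

2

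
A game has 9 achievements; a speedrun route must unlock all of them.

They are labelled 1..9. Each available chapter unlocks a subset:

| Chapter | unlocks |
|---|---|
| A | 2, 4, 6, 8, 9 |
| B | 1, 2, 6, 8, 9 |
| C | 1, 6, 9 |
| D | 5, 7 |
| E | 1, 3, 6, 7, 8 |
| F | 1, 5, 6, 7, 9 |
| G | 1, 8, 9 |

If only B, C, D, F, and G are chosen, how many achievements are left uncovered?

Union of B, C, D, F, G = {1, 2, 5, 6, 7, 8, 9}.
Not covered: 3, 4 — 2 achievements.

2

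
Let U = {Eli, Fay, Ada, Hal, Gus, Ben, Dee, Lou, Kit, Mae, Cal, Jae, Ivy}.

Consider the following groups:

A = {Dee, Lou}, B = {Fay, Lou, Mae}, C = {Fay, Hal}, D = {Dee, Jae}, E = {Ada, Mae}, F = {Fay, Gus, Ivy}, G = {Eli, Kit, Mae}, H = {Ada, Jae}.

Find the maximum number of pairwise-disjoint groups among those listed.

4

A, F, G, H are pairwise disjoint (A={Dee,Lou}; F={Fay,Gus,Ivy}; G={Eli,Kit,Mae}; H={Ada,Jae}).
Every remaining group overlaps one of these, and no 5 of the listed groups are pairwise disjoint, so 4 is the maximum.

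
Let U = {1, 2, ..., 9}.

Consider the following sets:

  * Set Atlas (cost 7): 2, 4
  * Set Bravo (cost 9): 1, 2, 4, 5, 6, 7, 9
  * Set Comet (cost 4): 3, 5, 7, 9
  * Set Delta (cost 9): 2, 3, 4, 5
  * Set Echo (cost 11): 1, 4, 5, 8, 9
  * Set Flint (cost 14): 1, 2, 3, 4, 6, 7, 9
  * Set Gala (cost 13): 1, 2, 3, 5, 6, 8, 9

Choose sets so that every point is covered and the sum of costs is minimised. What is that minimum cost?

Bravo, Gala together cover every point (Bravo ∪ Gala = {1, 2, 3, 4, 5, 6, 7, 8, 9}); total cost 9 + 13 = 22.
The greedy pick Comet, Bravo, Echo costs 24; no covering selection beats 22.

22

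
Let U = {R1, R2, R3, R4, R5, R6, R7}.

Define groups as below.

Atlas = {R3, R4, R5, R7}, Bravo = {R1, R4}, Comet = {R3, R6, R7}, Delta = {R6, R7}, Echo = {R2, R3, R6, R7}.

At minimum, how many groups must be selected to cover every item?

Atlas, Bravo, and Echo cover everything between them: the union {R1, R2, R3, R4, R5, R6, R7} is all of U.
Only Bravo contains R1, so Bravo is forced; the remaining 5 items need at least 2 more groups (each remaining group adds at most 4) — so at least 3 groups are needed, and 3 is optimal.

3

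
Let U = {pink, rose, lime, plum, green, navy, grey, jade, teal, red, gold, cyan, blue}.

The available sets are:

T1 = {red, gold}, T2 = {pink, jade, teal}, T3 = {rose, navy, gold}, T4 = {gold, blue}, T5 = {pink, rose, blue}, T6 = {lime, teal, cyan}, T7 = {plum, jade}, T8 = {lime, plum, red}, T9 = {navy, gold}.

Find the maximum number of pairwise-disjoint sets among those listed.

4

T1, T5, T6, T7 are pairwise disjoint (T1={red,gold}; T5={pink,rose,blue}; T6={lime,teal,cyan}; T7={plum,jade}).
Every remaining set overlaps one of these, and no 5 of the listed sets are pairwise disjoint, so 4 is the maximum.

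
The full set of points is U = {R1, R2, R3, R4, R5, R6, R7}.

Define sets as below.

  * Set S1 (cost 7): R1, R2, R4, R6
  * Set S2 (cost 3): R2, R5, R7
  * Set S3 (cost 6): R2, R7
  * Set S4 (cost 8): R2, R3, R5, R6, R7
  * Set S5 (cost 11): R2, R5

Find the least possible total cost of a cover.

S1, S4 together cover every point (S1 ∪ S4 = {R1, R2, R3, R4, R5, R6, R7}); total cost 7 + 8 = 15.
The greedy pick S2, S1, S4 costs 18; no covering selection beats 15.

15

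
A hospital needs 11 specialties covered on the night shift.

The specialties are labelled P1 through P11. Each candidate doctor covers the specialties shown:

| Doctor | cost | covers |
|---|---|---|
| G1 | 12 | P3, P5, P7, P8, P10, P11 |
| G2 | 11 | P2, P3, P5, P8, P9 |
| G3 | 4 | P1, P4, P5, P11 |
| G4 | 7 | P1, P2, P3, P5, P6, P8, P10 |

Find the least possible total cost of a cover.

34

G1, G2, G3, G4 together cover every specialty (G1 ∪ G2 ∪ G3 ∪ G4 = {P1, P2, P3, P4, P5, P6, P7, P8, P9, P10, P11}); total cost 12 + 11 + 4 + 7 = 34.
No covering selection has total cost below 34.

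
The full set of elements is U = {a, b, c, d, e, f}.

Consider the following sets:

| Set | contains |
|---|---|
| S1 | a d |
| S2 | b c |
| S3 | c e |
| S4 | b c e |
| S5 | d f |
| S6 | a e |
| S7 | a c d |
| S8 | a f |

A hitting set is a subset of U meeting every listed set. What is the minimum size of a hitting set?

3

H = {a, c, f} meets every set (each contains at least one member of H), and |H| = 3.
The sets S2, S5, S6 are pairwise disjoint, so any hitting set needs a separate element for each — at least 3. Hence 3 is optimal.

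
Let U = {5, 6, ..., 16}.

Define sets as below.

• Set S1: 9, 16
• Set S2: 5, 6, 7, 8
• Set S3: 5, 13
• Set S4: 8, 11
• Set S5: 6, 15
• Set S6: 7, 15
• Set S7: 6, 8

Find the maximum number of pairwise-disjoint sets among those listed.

S1, S3, S4, S6 are pairwise disjoint (S1={9,16}; S3={5,13}; S4={8,11}; S6={7,15}).
Every remaining set overlaps one of these, and no 5 of the listed sets are pairwise disjoint, so 4 is the maximum.

4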